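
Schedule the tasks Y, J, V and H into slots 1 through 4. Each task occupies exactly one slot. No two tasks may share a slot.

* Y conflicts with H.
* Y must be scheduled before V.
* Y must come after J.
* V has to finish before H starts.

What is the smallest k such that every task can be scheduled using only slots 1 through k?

The precedence chain requires at least 4 distinct slots.
With at most 1 per slot and 4 tasks, at least 4 slots are needed.
4 works (last occupied slot: 4): for example V -> 3, H -> 4, J -> 1, Y -> 2.

4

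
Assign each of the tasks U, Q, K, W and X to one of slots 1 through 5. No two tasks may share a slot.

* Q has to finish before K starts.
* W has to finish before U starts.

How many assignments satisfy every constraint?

Splitting on U: it can be 2 (3), 3 (6), 4 (9), 5 (12). Listing each branch's schedules as (Q, K, W, X):
U=2: (3,4,1,5) (3,5,1,4) (4,5,1,3) — 3.
U=3: (1,4,2,5) (1,5,2,4) (2,4,1,5) (2,5,1,4) (4,5,1,2) (4,5,2,1) — 6.
U=4: (1,2,3,5) (1,3,2,5) (1,5,2,3) (1,5,3,2) (2,3,1,5) (2,5,1,3) (2,5,3,1) (3,5,1,2) (3,5,2,1) — 9.
U=5: (1,2,3,4) (1,2,4,3) (1,3,2,4) (1,3,4,2) (1,4,2,3) (1,4,3,2) (2,3,1,4) (2,3,4,1) (2,4,1,3) (2,4,3,1) (3,4,1,2) (3,4,2,1) — 12.
Summing: 3 + 6 + 9 + 12 = 30.

30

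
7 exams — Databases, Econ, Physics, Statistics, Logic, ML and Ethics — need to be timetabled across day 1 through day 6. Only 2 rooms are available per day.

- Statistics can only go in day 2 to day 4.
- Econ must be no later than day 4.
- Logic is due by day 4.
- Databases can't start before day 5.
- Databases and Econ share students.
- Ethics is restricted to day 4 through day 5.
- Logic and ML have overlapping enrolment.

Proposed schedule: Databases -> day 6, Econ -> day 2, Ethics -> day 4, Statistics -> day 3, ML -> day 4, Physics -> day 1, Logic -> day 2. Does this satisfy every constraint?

Ethics is restricted to day 4 through day 5 — holds.
Logic and ML have overlapping enrolment — holds.
Logic is due by day 4 — holds.
Statistics can only go in day 2 to day 4 — holds.
Econ must be no later than day 4 — holds.
Databases and Econ share students — holds.
Only 2 rooms are available per day — holds.
Databases can't start before day 5 — holds.

Yes, all constraints hold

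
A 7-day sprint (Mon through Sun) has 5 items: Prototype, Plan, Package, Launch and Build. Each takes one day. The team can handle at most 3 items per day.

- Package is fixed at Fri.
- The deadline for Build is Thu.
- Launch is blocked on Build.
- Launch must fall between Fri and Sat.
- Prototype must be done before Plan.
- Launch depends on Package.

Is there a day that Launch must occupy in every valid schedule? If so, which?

Sat

Launch is available from Fri; precedence pushes Launch to at least Sat; Launch's own window allows nothing later than Sat.
So Launch is pinned to Sat.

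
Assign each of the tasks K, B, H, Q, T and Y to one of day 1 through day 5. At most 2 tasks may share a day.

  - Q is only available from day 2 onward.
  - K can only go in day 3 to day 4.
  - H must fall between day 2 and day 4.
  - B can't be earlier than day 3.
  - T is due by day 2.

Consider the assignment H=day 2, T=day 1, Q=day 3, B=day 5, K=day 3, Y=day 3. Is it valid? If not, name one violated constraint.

K can only go in day 3 to day 4 — holds.
B can't be earlier than day 3 — holds.
H must fall between day 2 and day 4 — holds.
Q is only available from day 2 onward — holds.
T is due by day 2 — holds.
At most 2 tasks may share a day — violated.

Invalid. At most 2 tasks may share a day.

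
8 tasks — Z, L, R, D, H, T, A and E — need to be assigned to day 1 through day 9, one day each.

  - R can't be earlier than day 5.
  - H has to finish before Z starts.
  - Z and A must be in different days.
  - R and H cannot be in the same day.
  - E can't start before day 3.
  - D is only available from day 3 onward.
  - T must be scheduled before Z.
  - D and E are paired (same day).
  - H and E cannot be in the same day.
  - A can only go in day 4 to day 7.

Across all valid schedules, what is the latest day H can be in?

Downstream work caps H at day 8.
H at day 8 is achievable: D=day 3; E=day 3; L=day 1; T=day 1; H=day 8; Z=day 9; A=day 4; R=day 5.

day 8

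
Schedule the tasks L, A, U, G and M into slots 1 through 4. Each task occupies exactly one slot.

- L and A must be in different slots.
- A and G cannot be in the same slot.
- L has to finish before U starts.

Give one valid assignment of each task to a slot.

A -> 2; L -> 1; U -> 2; G -> 1; M -> 1

Checking: L(1) before U(2); L(1) != A(2); A(2) != G(1).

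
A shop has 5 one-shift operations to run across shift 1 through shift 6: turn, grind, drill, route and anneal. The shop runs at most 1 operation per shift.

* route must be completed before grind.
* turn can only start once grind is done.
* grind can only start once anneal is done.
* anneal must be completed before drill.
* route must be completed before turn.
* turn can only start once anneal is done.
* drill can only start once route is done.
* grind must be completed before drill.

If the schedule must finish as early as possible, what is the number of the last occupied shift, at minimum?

5

The precedence chain requires at least 3 distinct shifts.
With at most 1 per shift and 5 operations, at least 5 shifts are needed.
5 works (last occupied shift: shift 5): for example grind=shift 3, drill=shift 5, anneal=shift 2, turn=shift 4, route=shift 1.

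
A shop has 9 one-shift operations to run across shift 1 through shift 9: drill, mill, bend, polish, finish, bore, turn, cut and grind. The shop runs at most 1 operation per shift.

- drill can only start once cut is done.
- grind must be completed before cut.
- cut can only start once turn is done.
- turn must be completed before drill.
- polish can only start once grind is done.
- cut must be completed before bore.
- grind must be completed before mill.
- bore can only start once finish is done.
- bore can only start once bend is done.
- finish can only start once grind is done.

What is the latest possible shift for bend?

shift 8

Downstream work caps bend at shift 8.
bend at shift 8 is achievable: bore=shift 9, drill=shift 4, cut=shift 3, finish=shift 5, bend=shift 8, polish=shift 7, mill=shift 6, turn=shift 2, grind=shift 1.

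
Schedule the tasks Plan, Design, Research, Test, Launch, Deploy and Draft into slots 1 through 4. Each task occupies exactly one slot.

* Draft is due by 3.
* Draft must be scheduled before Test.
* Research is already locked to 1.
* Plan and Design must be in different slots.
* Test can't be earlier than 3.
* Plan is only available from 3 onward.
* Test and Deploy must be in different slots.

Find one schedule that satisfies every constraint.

Launch -> 1, Draft -> 1, Research -> 1, Plan -> 3, Design -> 1, Deploy -> 1, Test -> 3

Checking: Draft(1) before Test(3); Test(3) != Deploy(1); Plan(3) != Design(1); Research=1 in [1,1]; Plan=3 in [3,4]; Test=3 in [3,4]; Draft=1 in [1,3].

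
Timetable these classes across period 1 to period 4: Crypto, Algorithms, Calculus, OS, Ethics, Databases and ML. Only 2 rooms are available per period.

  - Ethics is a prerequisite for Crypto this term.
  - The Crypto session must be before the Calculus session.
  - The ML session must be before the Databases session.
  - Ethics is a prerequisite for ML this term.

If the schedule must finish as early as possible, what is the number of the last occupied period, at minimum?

The precedence chain requires at least 3 distinct periods.
With at most 2 per period and 7 classes, at least 4 periods are needed.
4 works (last occupied period: period 4): for example ML=period 2, Databases=period 3, Ethics=period 1, Algorithms=period 1, OS=period 4, Crypto=period 2, Calculus=period 3.

period 4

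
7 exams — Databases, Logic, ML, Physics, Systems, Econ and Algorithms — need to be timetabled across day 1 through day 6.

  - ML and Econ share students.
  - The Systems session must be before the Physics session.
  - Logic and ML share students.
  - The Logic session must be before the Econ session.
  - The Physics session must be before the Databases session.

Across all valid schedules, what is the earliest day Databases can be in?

Precedence pushes Databases to at least day 3.
Databases at day 3 is achievable: Algorithms -> day 1; Systems -> day 1; Physics -> day 2; Logic -> day 1; Econ -> day 2; ML -> day 3; Databases -> day 3.

day 3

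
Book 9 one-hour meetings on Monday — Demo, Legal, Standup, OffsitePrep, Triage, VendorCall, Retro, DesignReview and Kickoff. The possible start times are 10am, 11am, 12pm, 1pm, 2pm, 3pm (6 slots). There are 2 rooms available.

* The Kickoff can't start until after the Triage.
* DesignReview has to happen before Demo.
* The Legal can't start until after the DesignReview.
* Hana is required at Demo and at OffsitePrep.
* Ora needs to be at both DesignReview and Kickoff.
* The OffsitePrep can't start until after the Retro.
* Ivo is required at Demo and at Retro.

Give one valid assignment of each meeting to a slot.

Retro -> 10am; DesignReview -> 10am; Demo -> 11am; Triage -> 12pm; OffsitePrep -> 12pm; VendorCall -> 2pm; Standup -> 1pm; Legal -> 11am; Kickoff -> 1pm

Checking: Triage(12pm) before Kickoff(1pm); DesignReview(10am) before Demo(11am); DesignReview(10am) before Legal(11am); Retro(10am) before OffsitePrep(12pm); Demo(11am) != OffsitePrep(12pm); DesignReview(10am) != Kickoff(1pm); Demo(11am) != Retro(10am); max 2 per slot (cap 2).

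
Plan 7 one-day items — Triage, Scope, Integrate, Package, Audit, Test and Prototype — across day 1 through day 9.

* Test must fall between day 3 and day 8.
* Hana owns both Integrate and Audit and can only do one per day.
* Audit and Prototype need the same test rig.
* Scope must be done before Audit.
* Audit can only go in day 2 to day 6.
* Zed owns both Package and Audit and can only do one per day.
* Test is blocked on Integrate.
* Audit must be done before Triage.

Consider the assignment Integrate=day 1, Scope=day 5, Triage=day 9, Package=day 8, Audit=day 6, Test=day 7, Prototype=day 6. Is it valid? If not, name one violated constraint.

No. Audit and Prototype need the same test rig is not satisfied.

Audit must be done before Triage — holds.
Scope must be done before Audit — holds.
Audit can only go in day 2 to day 6 — holds.
Test is blocked on Integrate — holds.
Test must fall between day 3 and day 8 — holds.
Zed owns both Package and Audit and can only do one per day — holds.
Audit and Prototype need the same test rig — violated.
Hana owns both Integrate and Audit and can only do one per day — holds.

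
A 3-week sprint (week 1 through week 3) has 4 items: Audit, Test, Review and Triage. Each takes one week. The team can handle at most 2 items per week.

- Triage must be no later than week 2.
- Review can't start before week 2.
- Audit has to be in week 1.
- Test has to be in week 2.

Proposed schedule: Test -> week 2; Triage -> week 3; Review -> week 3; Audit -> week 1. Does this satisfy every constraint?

The team can handle at most 2 items per week — holds.
Test has to be in week 2 — holds.
Review can't start before week 2 — holds.
Audit has to be in week 1 — holds.
Triage must be no later than week 2 — violated.

No. Triage must be no later than week 2 is not satisfied.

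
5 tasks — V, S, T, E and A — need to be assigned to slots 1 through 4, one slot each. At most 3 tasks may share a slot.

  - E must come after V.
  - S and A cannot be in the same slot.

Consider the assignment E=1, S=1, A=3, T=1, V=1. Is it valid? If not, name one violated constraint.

At most 3 tasks may share a slot — violated.
S and A cannot be in the same slot — holds.
E must come after V — violated.

No. At most 3 tasks may share a slot is not satisfied.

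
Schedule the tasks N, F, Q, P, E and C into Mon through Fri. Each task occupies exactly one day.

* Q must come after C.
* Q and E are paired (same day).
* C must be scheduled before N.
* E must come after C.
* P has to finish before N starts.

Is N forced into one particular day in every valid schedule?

N can be Tue (e.g. E=Tue, P=Mon, Q=Tue, F=Mon, C=Mon, N=Tue) or Wed (e.g. N in Wed; E in Tue; F in Mon; Q in Tue; C in Mon; P in Mon).

No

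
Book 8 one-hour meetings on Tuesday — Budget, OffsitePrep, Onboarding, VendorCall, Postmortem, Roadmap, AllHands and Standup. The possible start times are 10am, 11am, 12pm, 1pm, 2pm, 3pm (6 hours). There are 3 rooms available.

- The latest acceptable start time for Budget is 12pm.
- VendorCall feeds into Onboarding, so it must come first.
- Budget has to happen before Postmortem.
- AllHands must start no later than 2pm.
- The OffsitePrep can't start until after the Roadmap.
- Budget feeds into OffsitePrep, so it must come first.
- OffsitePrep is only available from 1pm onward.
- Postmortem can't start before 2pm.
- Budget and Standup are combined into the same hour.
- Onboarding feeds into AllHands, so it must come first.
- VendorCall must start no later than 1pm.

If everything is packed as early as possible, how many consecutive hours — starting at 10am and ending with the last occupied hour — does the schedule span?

5

The precedence chain requires at least 3 distinct hours.
With at most 3 per hour and 8 meetings, at least 3 hours are needed.
Postmortem can't be placed before 2pm — that is hour 5 counting from 10am — so the schedule must run through at least 5 hours.
5 works (last occupied hour: 2pm): for example Budget in 10am; AllHands in 12pm; Roadmap in 11am; Postmortem in 2pm; Onboarding in 11am; VendorCall in 10am; Standup in 10am; OffsitePrep in 1pm.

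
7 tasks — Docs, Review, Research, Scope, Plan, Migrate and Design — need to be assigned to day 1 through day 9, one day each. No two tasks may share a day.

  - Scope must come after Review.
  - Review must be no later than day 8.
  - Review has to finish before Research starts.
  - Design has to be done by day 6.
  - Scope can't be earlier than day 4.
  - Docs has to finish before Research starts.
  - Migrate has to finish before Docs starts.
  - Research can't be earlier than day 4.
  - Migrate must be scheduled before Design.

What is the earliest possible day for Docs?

Precedence pushes Docs to at least day 2; downstream work caps Docs at day 8.
Docs at day 2 is achievable: Docs=day 2; Review=day 3; Design=day 6; Plan=day 7; Migrate=day 1; Research=day 4; Scope=day 5.

day 2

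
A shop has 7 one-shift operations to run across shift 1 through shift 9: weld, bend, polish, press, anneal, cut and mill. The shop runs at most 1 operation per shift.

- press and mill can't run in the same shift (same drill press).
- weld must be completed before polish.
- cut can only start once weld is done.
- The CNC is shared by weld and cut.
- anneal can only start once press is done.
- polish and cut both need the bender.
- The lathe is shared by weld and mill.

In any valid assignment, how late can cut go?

Precedence pushes cut to at least shift 2.
cut at shift 9 is achievable: weld=shift 1; bend=shift 5; cut=shift 9; polish=shift 2; mill=shift 6; press=shift 3; anneal=shift 4.

shift 9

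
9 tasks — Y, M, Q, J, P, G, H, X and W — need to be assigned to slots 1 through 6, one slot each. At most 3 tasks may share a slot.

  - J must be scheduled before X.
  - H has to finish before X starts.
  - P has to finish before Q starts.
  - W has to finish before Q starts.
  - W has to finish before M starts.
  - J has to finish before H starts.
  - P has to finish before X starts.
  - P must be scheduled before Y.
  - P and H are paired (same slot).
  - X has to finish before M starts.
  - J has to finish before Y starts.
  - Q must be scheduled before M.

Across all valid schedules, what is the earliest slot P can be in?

2

P must be in the same slot as H, which can't be before 2, so P is at least 2; downstream work caps P at 4.
P at 2 is achievable: Q in 3, W in 1, G in 1, X in 3, M in 4, J in 1, P in 2, H in 2, Y in 3.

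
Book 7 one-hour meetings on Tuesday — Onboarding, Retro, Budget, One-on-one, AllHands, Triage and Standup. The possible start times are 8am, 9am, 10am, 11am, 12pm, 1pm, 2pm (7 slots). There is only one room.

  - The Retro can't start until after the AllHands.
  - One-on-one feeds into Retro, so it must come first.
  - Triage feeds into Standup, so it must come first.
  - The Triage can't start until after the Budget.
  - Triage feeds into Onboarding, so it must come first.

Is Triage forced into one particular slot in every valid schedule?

No

Triage can be 9am (e.g. Triage in 9am; Onboarding in 1pm; Retro in 12pm; Standup in 2pm; Budget in 8am; AllHands in 11am; One-on-one in 10am) or 10am (e.g. AllHands=11am; Budget=8am; Standup=2pm; Onboarding=1pm; Triage=10am; Retro=12pm; One-on-one=9am).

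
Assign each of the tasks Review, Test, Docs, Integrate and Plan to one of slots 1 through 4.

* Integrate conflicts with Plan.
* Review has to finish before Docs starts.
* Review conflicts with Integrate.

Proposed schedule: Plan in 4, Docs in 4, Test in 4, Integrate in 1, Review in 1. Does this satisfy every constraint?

Review conflicts with Integrate — violated.
Integrate conflicts with Plan — holds.
Review has to finish before Docs starts — holds.

Invalid. Review conflicts with Integrate.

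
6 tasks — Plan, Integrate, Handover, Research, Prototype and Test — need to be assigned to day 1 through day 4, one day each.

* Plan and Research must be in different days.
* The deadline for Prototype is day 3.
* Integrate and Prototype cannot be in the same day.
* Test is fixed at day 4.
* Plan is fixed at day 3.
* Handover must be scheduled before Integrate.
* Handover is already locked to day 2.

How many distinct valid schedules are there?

15

Splitting on Integrate: it can be day 3 (6), day 4 (9). Listing each branch's schedules as (Plan, Handover, Research, Prototype, Test) by day number:
Integrate=day 3: (3,2,1,1,4) (3,2,1,2,4) (3,2,2,1,4) (3,2,2,2,4) (3,2,4,1,4) (3,2,4,2,4) — 6.
Integrate=day 4: (3,2,1,1,4) (3,2,1,2,4) (3,2,1,3,4) (3,2,2,1,4) (3,2,2,2,4) (3,2,2,3,4) (3,2,4,1,4) (3,2,4,2,4) (3,2,4,3,4) — 9.
Summing: 6 + 9 = 15.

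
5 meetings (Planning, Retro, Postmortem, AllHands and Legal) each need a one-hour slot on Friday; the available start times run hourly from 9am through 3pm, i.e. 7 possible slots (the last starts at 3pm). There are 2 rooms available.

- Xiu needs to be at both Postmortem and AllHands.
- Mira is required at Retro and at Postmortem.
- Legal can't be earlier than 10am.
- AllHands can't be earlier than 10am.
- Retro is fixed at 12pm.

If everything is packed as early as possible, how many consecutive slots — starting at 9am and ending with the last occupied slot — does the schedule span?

4

With at most 2 per slot and 5 meetings, at least 3 slots are needed.
Retro can't be placed before 12pm — that is slot 4 counting from 9am — so the schedule must run through at least 4 slots.
4 works (last occupied slot: 12pm): for example AllHands -> 10am; Planning -> 9am; Legal -> 10am; Retro -> 12pm; Postmortem -> 9am.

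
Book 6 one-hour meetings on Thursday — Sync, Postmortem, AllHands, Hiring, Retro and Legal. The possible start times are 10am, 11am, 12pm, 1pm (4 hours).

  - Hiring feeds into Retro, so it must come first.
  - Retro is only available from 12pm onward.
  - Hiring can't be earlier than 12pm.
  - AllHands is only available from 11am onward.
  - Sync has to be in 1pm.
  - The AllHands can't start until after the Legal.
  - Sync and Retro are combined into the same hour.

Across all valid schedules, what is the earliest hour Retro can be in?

Retro is available from 12pm; precedence pushes Retro to at least 1pm.
Retro at 1pm is achievable: AllHands in 11am; Legal in 10am; Sync in 1pm; Retro in 1pm; Hiring in 12pm; Postmortem in 10am.

1pm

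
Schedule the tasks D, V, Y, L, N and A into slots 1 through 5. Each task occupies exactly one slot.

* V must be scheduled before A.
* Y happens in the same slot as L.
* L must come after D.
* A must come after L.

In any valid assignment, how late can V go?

Downstream work caps V at 4.
V at 4 is achievable: A in 5, L in 2, Y in 2, D in 1, N in 1, V in 4.

4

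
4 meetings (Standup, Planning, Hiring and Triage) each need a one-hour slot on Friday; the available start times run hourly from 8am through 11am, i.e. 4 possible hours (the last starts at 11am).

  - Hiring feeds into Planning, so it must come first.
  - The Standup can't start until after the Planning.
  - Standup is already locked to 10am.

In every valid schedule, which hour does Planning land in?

Precedence pushes Planning to at least 9am; downstream work caps Planning at 9am.
So Planning is pinned to 9am.

9am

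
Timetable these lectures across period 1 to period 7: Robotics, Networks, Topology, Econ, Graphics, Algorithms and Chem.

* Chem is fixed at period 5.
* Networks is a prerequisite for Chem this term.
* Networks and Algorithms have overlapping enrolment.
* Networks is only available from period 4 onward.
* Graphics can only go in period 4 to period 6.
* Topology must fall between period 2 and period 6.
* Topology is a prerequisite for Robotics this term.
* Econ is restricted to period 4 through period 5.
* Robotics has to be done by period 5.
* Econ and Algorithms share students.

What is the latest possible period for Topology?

Topology is available from period 2; Topology's own window allows nothing later than period 6; downstream work caps Topology at period 4.
Topology at period 4 is achievable: Algorithms=period 1; Topology=period 4; Robotics=period 5; Networks=period 4; Chem=period 5; Graphics=period 4; Econ=period 4.

period 4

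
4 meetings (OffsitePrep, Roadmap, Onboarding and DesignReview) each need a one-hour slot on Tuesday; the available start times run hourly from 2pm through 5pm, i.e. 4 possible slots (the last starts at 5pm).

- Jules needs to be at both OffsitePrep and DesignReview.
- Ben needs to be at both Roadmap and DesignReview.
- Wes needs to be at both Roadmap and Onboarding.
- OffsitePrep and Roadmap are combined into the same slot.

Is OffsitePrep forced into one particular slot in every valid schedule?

OffsitePrep can be 2pm (e.g. DesignReview -> 3pm; Onboarding -> 3pm; Roadmap -> 2pm; OffsitePrep -> 2pm) or 3pm (e.g. OffsitePrep in 3pm; Onboarding in 2pm; DesignReview in 2pm; Roadmap in 3pm).

No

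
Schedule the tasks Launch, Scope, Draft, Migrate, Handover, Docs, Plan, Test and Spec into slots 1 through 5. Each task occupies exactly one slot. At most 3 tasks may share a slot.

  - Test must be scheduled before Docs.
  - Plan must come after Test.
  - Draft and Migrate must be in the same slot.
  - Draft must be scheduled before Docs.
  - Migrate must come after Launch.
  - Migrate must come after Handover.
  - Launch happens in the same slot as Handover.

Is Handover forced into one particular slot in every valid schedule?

No

Handover can be 1 (e.g. Docs in 3; Migrate in 2; Draft in 2; Plan in 2; Spec in 3; Handover in 1; Launch in 1; Scope in 3; Test in 1) or 2 (e.g. Plan in 2, Scope in 1, Handover in 2, Launch in 2, Spec in 1, Test in 1, Draft in 3, Migrate in 3, Docs in 4).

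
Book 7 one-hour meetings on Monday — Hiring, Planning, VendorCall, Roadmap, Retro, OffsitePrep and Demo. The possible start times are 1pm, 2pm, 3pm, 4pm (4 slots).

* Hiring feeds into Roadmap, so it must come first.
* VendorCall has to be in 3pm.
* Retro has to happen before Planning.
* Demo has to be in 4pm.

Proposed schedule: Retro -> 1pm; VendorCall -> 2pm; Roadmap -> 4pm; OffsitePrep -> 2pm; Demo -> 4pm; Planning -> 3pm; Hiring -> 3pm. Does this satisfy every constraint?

No. VendorCall has to be in 3pm is not satisfied.

Retro has to happen before Planning — holds.
VendorCall has to be in 3pm — violated.
Demo has to be in 4pm — holds.
Hiring feeds into Roadmap, so it must come first — holds.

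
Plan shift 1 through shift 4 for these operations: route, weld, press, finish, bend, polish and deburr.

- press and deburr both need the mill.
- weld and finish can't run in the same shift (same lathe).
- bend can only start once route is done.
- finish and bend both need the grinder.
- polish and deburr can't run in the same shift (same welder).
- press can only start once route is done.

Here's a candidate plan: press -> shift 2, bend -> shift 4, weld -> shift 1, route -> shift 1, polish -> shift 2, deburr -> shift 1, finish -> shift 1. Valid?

No. weld and finish can't run in the same shift (same lathe) is not satisfied.

polish and deburr can't run in the same shift (same welder) — holds.
press and deburr both need the mill — holds.
weld and finish can't run in the same shift (same lathe) — violated.
finish and bend both need the grinder — holds.
bend can only start once route is done — holds.
press can only start once route is done — holds.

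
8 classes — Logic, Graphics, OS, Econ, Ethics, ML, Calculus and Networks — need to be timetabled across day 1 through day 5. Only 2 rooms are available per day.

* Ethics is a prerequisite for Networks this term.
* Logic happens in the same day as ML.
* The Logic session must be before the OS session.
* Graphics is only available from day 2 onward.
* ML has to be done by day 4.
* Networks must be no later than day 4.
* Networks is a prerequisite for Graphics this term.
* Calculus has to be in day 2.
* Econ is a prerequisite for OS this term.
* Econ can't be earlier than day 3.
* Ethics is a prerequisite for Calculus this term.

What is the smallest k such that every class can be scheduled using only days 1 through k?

5 days

The precedence chain requires at least 3 distinct days.
With at most 2 per day and 8 classes, at least 4 days are needed.
Propagating the time windows through the other constraints, OS can't land before day 4, so the schedule must run through at least day 4.
Could 4 days be enough, i.e. nothing placed later than day 4? First, Econ's window within 4 days is {day 3, day 4}; ML's window within 4 days is {day 1, day 2, day 3, day 4}; Calculus's window within 4 days is {day 2}; Networks's window within 4 days is {day 1, day 2, day 3, day 4}; Networks must come after Ethics (at day 1 or later) → {day 2, day 3, day 4}; Ethics must come before Networks (at day 4 or earlier) → {day 1, day 2, day 3}; Ethics must come before Calculus (at day 2 or earlier) → {day 1}; OS must come after Econ (at day 3 or later) → {day 4}; Econ must come before OS (at day 4 or earlier) → {day 3}; Logic must come before OS (at day 4 or earlier) → {day 1, day 2, day 3}; ML must be in the same day as Logic (in {day 1, day 2, day 3}) → {day 1, day 2, day 3}. Logic could then only be at {day 1, day 2, day 3}; try each:
- suppose Logic is at day 1; ML must be in the same day as Logic (in {day 1}) → {day 1}; that puts Logic, Ethics and ML all in day 1 — more than 2 per day.
- suppose Logic is at day 2; ML must be in the same day as Logic (in {day 2}) → {day 2}; that puts Logic, ML and Calculus all in day 2 — more than 2 per day.
- suppose Logic is at day 3; ML must be in the same day as Logic (in {day 3}) → {day 3}; that puts Logic, Econ and ML all in day 3 — more than 2 per day.
Every option fails, so 4 days is not enough.
5 works (last occupied day: day 5): for example Logic -> day 4; Calculus -> day 2; Networks -> day 2; Ethics -> day 1; OS -> day 5; ML -> day 4; Graphics -> day 3; Econ -> day 3.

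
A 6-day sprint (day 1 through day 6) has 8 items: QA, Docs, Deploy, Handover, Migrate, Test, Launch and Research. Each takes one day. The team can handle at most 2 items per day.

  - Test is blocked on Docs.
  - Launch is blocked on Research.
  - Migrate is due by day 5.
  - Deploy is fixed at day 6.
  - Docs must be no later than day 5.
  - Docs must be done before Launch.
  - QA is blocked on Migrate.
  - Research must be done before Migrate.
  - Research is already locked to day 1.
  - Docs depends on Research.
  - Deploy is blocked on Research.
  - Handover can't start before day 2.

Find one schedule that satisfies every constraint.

QA in day 4, Migrate in day 2, Research in day 1, Handover in day 3, Test in day 4, Docs in day 2, Deploy in day 6, Launch in day 3

Checking: Docs(day 2) before Launch(day 3); Migrate(day 2) before QA(day 4); Research(day 1) before Docs(day 2); Research(day 1) before Deploy(day 6); Research(day 1) before Launch(day 3); Docs(day 2) before Test(day 4); Research(day 1) before Migrate(day 2); Research=day 1 in [day 1,day 1]; Docs=day 2 in [day 1,day 5]; Handover=day 3 in [day 2,day 6]; Deploy=day 6 in [day 6,day 6]; Migrate=day 2 in [day 1,day 5]; max 2 per day (cap 2).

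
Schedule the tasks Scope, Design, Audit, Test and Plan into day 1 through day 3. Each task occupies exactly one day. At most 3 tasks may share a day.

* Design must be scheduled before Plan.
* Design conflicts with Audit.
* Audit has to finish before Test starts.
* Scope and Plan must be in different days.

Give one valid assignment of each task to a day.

Plan in day 2, Test in day 3, Design in day 1, Audit in day 2, Scope in day 1

Checking: Design(day 1) before Plan(day 2); Audit(day 2) before Test(day 3); Design(day 1) != Audit(day 2); Scope(day 1) != Plan(day 2); max 2 per day (cap 3).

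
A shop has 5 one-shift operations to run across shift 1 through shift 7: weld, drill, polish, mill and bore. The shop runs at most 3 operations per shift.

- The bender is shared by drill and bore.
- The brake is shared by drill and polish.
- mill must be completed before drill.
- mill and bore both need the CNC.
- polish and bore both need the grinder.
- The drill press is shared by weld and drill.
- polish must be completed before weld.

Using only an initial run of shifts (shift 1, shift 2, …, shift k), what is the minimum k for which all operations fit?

The precedence chain requires at least 2 distinct shifts.
With at most 3 per shift and 5 operations, at least 2 shifts are needed.
Could 2 shifts be enough, i.e. nothing placed later than shift 2? No: drill must come after mill (at shift 1 or later) → {shift 2}; mill must come before drill (at shift 2 or earlier) → {shift 1}; bore can't share with mill (shift 1) → {shift 2}; bore can't share with drill (shift 2) → nothing is left.
So 2 shifts is not enough.
3 works (last occupied shift: shift 3): for example polish=shift 1, bore=shift 2, weld=shift 2, drill=shift 3, mill=shift 1.

3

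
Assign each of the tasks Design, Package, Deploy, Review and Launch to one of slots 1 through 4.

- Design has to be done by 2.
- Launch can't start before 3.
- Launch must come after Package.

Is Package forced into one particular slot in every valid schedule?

No

Package can be 1 (e.g. Package -> 1, Review -> 1, Launch -> 3, Design -> 1, Deploy -> 1) or 2 (e.g. Launch in 3; Deploy in 1; Review in 1; Design in 1; Package in 2).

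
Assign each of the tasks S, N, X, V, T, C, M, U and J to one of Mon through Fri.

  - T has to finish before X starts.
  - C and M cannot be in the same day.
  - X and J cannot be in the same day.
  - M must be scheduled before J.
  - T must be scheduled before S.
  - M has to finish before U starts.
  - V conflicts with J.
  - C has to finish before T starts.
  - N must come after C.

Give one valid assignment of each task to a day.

X -> Wed; T -> Tue; U -> Wed; J -> Thu; S -> Wed; V -> Mon; M -> Tue; C -> Mon; N -> Tue

Checking: T(Tue) before X(Wed); T(Tue) before S(Wed); M(Tue) before J(Thu); C(Mon) before N(Tue); C(Mon) before T(Tue); M(Tue) before U(Wed); V(Mon) != J(Thu); X(Wed) != J(Thu); C(Mon) != M(Tue).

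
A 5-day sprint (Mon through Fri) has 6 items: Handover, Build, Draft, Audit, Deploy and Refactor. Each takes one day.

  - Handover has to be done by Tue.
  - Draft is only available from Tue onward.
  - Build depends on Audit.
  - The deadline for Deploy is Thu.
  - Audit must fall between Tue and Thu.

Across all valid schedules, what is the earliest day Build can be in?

Wed

Precedence pushes Build to at least Wed.
Build at Wed is achievable: Build=Wed; Refactor=Mon; Handover=Mon; Audit=Tue; Draft=Tue; Deploy=Mon.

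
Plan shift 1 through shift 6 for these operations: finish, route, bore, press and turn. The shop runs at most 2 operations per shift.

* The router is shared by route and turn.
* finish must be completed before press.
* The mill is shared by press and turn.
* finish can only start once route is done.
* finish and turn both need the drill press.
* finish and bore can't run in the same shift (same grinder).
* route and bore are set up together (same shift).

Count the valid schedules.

Splitting on finish: it can be shift 2 (12), shift 3 (18), shift 4 (18), shift 5 (12). Listing each branch's schedules as (route, bore, press, turn) by shift number:
finish=shift 2: (1,1,3,4) (1,1,3,5) (1,1,3,6) (1,1,4,3) (1,1,4,5) (1,1,4,6) (1,1,5,3) (1,1,5,4) (1,1,5,6) (1,1,6,3) (1,1,6,4) (1,1,6,5) — 12.
finish=shift 3: (1,1,4,2) (1,1,4,5) (1,1,4,6) (1,1,5,2) (1,1,5,4) (1,1,5,6) (1,1,6,2) (1,1,6,4) (1,1,6,5) (2,2,4,1) (2,2,4,5) (2,2,4,6) (2,2,5,1) (2,2,5,4) (2,2,5,6) (2,2,6,1) (2,2,6,4) (2,2,6,5) — 18.
finish=shift 4: (1,1,5,2) (1,1,5,3) (1,1,5,6) (1,1,6,2) (1,1,6,3) (1,1,6,5) (2,2,5,1) (2,2,5,3) (2,2,5,6) (2,2,6,1) (2,2,6,3) (2,2,6,5) (3,3,5,1) (3,3,5,2) (3,3,5,6) (3,3,6,1) (3,3,6,2) (3,3,6,5) — 18.
finish=shift 5: (1,1,6,2) (1,1,6,3) (1,1,6,4) (2,2,6,1) (2,2,6,3) (2,2,6,4) (3,3,6,1) (3,3,6,2) (3,3,6,4) (4,4,6,1) (4,4,6,2) (4,4,6,3) — 12.
Summing: 12 + 18 + 18 + 12 = 60.

60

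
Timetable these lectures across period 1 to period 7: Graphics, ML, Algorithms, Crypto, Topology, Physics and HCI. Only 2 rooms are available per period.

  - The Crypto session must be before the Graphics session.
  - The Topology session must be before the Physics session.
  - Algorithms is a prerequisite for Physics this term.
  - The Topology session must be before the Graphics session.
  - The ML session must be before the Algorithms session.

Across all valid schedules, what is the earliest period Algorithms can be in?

period 2

Precedence pushes Algorithms to at least period 2; downstream work caps Algorithms at period 6.
Algorithms at period 2 is achievable: HCI=period 4; Crypto=period 2; ML=period 1; Graphics=period 3; Algorithms=period 2; Physics=period 3; Topology=period 1.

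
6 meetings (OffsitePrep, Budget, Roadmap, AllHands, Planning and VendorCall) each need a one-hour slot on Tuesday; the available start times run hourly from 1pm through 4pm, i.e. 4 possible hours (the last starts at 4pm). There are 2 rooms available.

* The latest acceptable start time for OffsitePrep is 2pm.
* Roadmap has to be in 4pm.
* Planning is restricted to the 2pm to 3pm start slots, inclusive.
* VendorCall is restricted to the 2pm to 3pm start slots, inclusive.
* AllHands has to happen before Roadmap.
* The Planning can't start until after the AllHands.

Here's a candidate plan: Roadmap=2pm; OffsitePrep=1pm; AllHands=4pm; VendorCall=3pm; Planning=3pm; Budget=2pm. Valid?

Invalid. AllHands has to happen before Roadmap.

There are 2 rooms available — holds.
Roadmap has to be in 4pm — violated.
Planning is restricted to the 2pm to 3pm start slots, inclusive — holds.
The latest acceptable start time for OffsitePrep is 2pm — holds.
AllHands has to happen before Roadmap — violated.
VendorCall is restricted to the 2pm to 3pm start slots, inclusive — holds.
The Planning can't start until after the AllHands — violated.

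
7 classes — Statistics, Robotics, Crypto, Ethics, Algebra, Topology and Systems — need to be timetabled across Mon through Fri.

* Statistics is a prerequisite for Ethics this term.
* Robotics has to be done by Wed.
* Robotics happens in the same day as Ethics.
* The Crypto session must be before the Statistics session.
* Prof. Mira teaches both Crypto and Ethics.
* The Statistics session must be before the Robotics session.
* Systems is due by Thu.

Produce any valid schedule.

Topology in Mon; Robotics in Wed; Crypto in Mon; Algebra in Mon; Systems in Mon; Statistics in Tue; Ethics in Wed

Checking: Crypto(Mon) before Statistics(Tue); Statistics(Tue) before Ethics(Wed); Statistics(Tue) before Robotics(Wed); Crypto(Mon) != Ethics(Wed); Robotics = Ethics = Wed; Systems=Mon in [Mon,Thu]; Robotics=Wed in [Mon,Wed].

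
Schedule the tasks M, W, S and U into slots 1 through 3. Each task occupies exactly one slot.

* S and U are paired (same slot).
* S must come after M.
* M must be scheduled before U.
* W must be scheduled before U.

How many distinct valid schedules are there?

5

Splitting on M: it can be 1 (3), 2 (2). Listing each branch's schedules as (W, S, U):
M=1: (1,2,2) (1,3,3) (2,3,3) — 3.
M=2: (1,3,3) (2,3,3) — 2.
Summing: 3 + 2 = 5.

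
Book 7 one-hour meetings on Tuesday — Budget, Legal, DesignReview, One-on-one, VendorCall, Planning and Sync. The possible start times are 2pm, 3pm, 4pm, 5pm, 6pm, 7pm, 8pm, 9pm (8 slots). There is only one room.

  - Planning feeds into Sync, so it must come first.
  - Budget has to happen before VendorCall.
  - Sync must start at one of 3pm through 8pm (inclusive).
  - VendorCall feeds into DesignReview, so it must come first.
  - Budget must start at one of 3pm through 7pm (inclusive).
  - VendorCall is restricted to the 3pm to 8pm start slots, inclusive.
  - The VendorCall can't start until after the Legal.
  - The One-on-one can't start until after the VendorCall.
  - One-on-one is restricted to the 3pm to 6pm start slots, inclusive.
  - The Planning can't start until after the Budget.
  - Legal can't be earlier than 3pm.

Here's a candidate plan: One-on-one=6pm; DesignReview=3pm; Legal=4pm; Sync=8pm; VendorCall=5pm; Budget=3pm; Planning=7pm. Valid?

There is only one room — violated.
One-on-one is restricted to the 3pm to 6pm start slots, inclusive — holds.
Budget has to happen before VendorCall — holds.
Sync must start at one of 3pm through 8pm (inclusive) — holds.
Budget must start at one of 3pm through 7pm (inclusive) — holds.
VendorCall is restricted to the 3pm to 8pm start slots, inclusive — holds.
Planning feeds into Sync, so it must come first — holds.
VendorCall feeds into DesignReview, so it must come first — violated.
The VendorCall can't start until after the Legal — holds.
Legal can't be earlier than 3pm — holds.
The One-on-one can't start until after the VendorCall — holds.
The Planning can't start until after the Budget — holds.

No. There is only one room is not satisfied.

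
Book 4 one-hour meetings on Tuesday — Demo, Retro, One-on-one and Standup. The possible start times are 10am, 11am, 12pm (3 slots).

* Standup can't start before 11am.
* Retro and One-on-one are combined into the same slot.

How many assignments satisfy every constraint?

Splitting on Demo: it can be 10am (6), 11am (6), 12pm (6). Listing each branch's schedules as (Retro, One-on-one, Standup):
Demo=10am: (10am,10am,11am) (10am,10am,12pm) (11am,11am,11am) (11am,11am,12pm) (12pm,12pm,11am) (12pm,12pm,12pm) — 6.
Demo=11am: (10am,10am,11am) (10am,10am,12pm) (11am,11am,11am) (11am,11am,12pm) (12pm,12pm,11am) (12pm,12pm,12pm) — 6.
Demo=12pm: (10am,10am,11am) (10am,10am,12pm) (11am,11am,11am) (11am,11am,12pm) (12pm,12pm,11am) (12pm,12pm,12pm) — 6.
Summing: 6 + 6 + 6 = 18.

18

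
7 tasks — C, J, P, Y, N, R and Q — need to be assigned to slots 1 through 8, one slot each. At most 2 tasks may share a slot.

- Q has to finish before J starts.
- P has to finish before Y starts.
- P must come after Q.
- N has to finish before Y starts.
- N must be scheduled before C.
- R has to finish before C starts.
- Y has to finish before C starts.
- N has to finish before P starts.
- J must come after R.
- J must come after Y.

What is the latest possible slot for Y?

Precedence pushes Y to at least 3; downstream work caps Y at 7.
Y at 7 is achievable: Q=1; N=1; J=8; C=8; Y=7; P=2; R=2.

7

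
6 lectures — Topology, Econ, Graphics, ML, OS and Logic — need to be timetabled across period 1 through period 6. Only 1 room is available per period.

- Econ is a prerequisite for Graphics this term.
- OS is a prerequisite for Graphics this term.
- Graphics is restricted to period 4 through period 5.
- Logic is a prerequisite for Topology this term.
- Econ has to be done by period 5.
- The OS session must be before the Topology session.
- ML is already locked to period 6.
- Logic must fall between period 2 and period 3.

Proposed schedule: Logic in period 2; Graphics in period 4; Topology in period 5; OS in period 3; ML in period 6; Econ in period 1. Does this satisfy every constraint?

Logic must fall between period 2 and period 3 — holds.
Logic is a prerequisite for Topology this term — holds.
Econ is a prerequisite for Graphics this term — holds.
The OS session must be before the Topology session — holds.
Graphics is restricted to period 4 through period 5 — holds.
ML is already locked to period 6 — holds.
OS is a prerequisite for Graphics this term — holds.
Only 1 room is available per period — holds.
Econ has to be done by period 5 — holds.

Yes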